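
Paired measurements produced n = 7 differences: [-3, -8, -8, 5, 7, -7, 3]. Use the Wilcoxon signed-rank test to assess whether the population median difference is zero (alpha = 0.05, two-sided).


Step 1: Drop any zero differences (none here) and take |d_i|.
|d| = [3, 8, 8, 5, 7, 7, 3]
Step 2: Midrank |d_i| (ties get averaged ranks).
ranks: |3|->1.5, |8|->6.5, |8|->6.5, |5|->3, |7|->4.5, |7|->4.5, |3|->1.5
Step 3: Attach original signs; sum ranks with positive sign and with negative sign.
W+ = 3 + 4.5 + 1.5 = 9
W- = 1.5 + 6.5 + 6.5 + 4.5 = 19
(Check: W+ + W- = 28 should equal n(n+1)/2 = 28.)
Step 4: Test statistic W = min(W+, W-) = 9.
Step 5: Ties in |d|, so use the tie-corrected normal approximation.
        E[W] = n(n+1)/4 = 7*8/4 = 14.
        Tie groups: |d|=3 (t=2), |d|=7 (t=2), |d|=8 (t=2); sum(t^3 - t) = 18.
        Var[W] = n(n+1)(2n+1)/24 - sum(t^3-t)/48 = 840/24 - 18/48 = 34.625.
        z = (W - E[W]) / sqrt(Var[W]) = (9 - 14) / 5.8843 = -0.8497.
        Two-sided p = 2*Phi(z) = 0.395482.
Step 6: alpha = 0.05. fail to reject H0.

W+ = 9, W- = 19, W = min = 9, p = 0.395482, fail to reject H0.


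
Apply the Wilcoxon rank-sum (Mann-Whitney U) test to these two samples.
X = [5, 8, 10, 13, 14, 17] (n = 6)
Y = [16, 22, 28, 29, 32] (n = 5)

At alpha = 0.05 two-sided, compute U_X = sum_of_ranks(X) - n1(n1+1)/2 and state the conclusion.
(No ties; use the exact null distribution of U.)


Step 1: Combine and sort all 11 observations; assign midranks.
sorted (value, group): (5,X), (8,X), (10,X), (13,X), (14,X), (16,Y), (17,X), (22,Y), (28,Y), (29,Y), (32,Y)
ranks: 5->1, 8->2, 10->3, 13->4, 14->5, 16->6, 17->7, 22->8, 28->9, 29->10, 32->11
Step 2: Rank sum for X: R1 = 1 + 2 + 3 + 4 + 5 + 7 = 22.
Step 3: U_X = R1 - n1(n1+1)/2 = 22 - 6*7/2 = 22 - 21 = 1.
       U_Y = n1*n2 - U_X = 30 - 1 = 29.
Step 4: No ties, so the exact null distribution of U (based on enumerating the C(11,6) = 462 equally likely rank assignments) gives the two-sided p-value.
Step 5: p-value = 0.008658; compare to alpha = 0.05. reject H0.

U_X = 1, p = 0.008658, reject H0 at alpha = 0.05.


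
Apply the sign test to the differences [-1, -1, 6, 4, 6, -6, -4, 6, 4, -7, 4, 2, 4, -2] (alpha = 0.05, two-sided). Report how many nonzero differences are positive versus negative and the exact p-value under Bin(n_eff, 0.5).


Step 1: Discard zero differences. Original n = 14; n_eff = number of nonzero differences = 14.
Nonzero differences (with sign): -1, -1, +6, +4, +6, -6, -4, +6, +4, -7, +4, +2, +4, -2
Step 2: Count signs: positive = 8, negative = 6.
Step 3: Under H0: P(positive) = 0.5, so the number of positives S ~ Bin(14, 0.5).
Step 4: Two-sided exact p-value = sum of Bin(14,0.5) probabilities at or below the observed probability = 0.790527.
Step 5: alpha = 0.05. fail to reject H0.

n_eff = 14, pos = 8, neg = 6, p = 0.790527, fail to reject H0.


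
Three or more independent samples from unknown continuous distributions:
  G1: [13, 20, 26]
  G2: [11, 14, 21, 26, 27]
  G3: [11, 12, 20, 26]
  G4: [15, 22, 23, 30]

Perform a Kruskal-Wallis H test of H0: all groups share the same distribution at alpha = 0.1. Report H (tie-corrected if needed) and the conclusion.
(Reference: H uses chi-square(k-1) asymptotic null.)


Step 1: Combine all N = 16 observations and assign midranks.
sorted (value, group, rank): (11,G2,1.5), (11,G3,1.5), (12,G3,3), (13,G1,4), (14,G2,5), (15,G4,6), (20,G1,7.5), (20,G3,7.5), (21,G2,9), (22,G4,10), (23,G4,11), (26,G1,13), (26,G2,13), (26,G3,13), (27,G2,15), (30,G4,16)
Step 2: Sum ranks within each group.
R_1 = 24.5 (n_1 = 3)
R_2 = 43.5 (n_2 = 5)
R_3 = 25 (n_3 = 4)
R_4 = 43 (n_4 = 4)
Step 3: H = 12/(N(N+1)) * sum(R_i^2/n_i) - 3(N+1)
     = 12/(16*17) * (24.5^2/3 + 43.5^2/5 + 25^2/4 + 43^2/4) - 3*17
     = 0.044118 * 1197.03 - 51
     = 1.810294.
Step 4: Ties present; correction factor C = 1 - 36/(16^3 - 16) = 0.991176. Corrected H = 1.810294 / 0.991176 = 1.826409.
Step 5: Under H0, H ~ chi^2(3); p-value = 0.609205.
Step 6: alpha = 0.1. fail to reject H0.

H = 1.8264, df = 3, p = 0.609205, fail to reject H0.


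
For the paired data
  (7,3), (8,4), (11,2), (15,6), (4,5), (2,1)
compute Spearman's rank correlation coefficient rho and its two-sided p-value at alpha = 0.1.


Step 1: Rank x and y separately (midranks; no ties here).
rank(x): 7->3, 8->4, 11->5, 15->6, 4->2, 2->1
rank(y): 3->3, 4->4, 2->2, 6->6, 5->5, 1->1
Step 2: d_i = R_x(i) - R_y(i); compute d_i^2.
  (3-3)^2=0, (4-4)^2=0, (5-2)^2=9, (6-6)^2=0, (2-5)^2=9, (1-1)^2=0
sum(d^2) = 18.
Step 3: rho = 1 - 6*18 / (6*(6^2 - 1)) = 1 - 108/210 = 0.485714.
Step 4: Under H0, t = rho * sqrt((n-2)/(1-rho^2)) = 1.1113 ~ t(4).
Step 5: Two-sided p-value from the t-distribution with 4 df = 0.328723.
Step 6: alpha = 0.1. fail to reject H0.

rho = 0.4857, p = 0.328723, fail to reject H0 at alpha = 0.1.


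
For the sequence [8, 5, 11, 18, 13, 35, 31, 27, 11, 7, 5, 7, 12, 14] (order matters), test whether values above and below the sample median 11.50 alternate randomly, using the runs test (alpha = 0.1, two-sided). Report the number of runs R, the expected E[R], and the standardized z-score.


Step 1: Compute median = 11.50; label A = above, B = below.
Labels in order: BBBAAAAABBBBAA  (n_A = 7, n_B = 7)
Step 2: Count runs R = 4.
Step 3: Under H0 (random ordering), E[R] = 2*n_A*n_B/(n_A+n_B) + 1 = 2*7*7/14 + 1 = 8.0000.
        Var[R] = 2*n_A*n_B*(2*n_A*n_B - n_A - n_B) / ((n_A+n_B)^2 * (n_A+n_B-1)) = 8232/2548 = 3.2308.
        SD[R] = 1.7974.
Step 4: Continuity-corrected z = (R + 0.5 - E[R]) / SD[R] = (4 + 0.5 - 8.0000) / 1.7974 = -1.9472.
Step 5: Two-sided p-value via normal approximation = 2*(1 - Phi(|z|)) = 0.051508.
Step 6: alpha = 0.1. reject H0.

R = 4, z = -1.9472, p = 0.051508, reject H0.


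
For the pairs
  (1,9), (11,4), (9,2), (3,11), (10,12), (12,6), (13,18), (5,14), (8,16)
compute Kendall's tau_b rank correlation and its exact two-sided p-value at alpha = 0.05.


Step 1: Enumerate the 36 unordered pairs (i,j) with i<j and classify each by sign(x_j-x_i) * sign(y_j-y_i).
  (1,2):dx=+10,dy=-5->D; (1,3):dx=+8,dy=-7->D; (1,4):dx=+2,dy=+2->C; (1,5):dx=+9,dy=+3->C
  (1,6):dx=+11,dy=-3->D; (1,7):dx=+12,dy=+9->C; (1,8):dx=+4,dy=+5->C; (1,9):dx=+7,dy=+7->C
  (2,3):dx=-2,dy=-2->C; (2,4):dx=-8,dy=+7->D; (2,5):dx=-1,dy=+8->D; (2,6):dx=+1,dy=+2->C
  (2,7):dx=+2,dy=+14->C; (2,8):dx=-6,dy=+10->D; (2,9):dx=-3,dy=+12->D; (3,4):dx=-6,dy=+9->D
  (3,5):dx=+1,dy=+10->C; (3,6):dx=+3,dy=+4->C; (3,7):dx=+4,dy=+16->C; (3,8):dx=-4,dy=+12->D
  (3,9):dx=-1,dy=+14->D; (4,5):dx=+7,dy=+1->C; (4,6):dx=+9,dy=-5->D; (4,7):dx=+10,dy=+7->C
  (4,8):dx=+2,dy=+3->C; (4,9):dx=+5,dy=+5->C; (5,6):dx=+2,dy=-6->D; (5,7):dx=+3,dy=+6->C
  (5,8):dx=-5,dy=+2->D; (5,9):dx=-2,dy=+4->D; (6,7):dx=+1,dy=+12->C; (6,8):dx=-7,dy=+8->D
  (6,9):dx=-4,dy=+10->D; (7,8):dx=-8,dy=-4->C; (7,9):dx=-5,dy=-2->C; (8,9):dx=+3,dy=+2->C
Step 2: C = 20, D = 16, total pairs = 36.
Step 3: tau = (C - D)/(n(n-1)/2) = (20 - 16)/36 = 0.111111.
Step 4: Exact two-sided p-value (enumerate n! = 362880 permutations of y under H0): p = 0.761414.
Step 5: alpha = 0.05. fail to reject H0.

tau_b = 0.1111 (C=20, D=16), p = 0.761414, fail to reject H0.


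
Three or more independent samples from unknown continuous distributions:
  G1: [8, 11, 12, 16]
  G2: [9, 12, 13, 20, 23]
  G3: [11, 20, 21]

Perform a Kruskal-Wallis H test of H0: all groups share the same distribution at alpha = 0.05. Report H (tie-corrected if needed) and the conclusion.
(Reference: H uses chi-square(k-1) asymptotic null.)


Step 1: Combine all N = 12 observations and assign midranks.
sorted (value, group, rank): (8,G1,1), (9,G2,2), (11,G1,3.5), (11,G3,3.5), (12,G1,5.5), (12,G2,5.5), (13,G2,7), (16,G1,8), (20,G2,9.5), (20,G3,9.5), (21,G3,11), (23,G2,12)
Step 2: Sum ranks within each group.
R_1 = 18 (n_1 = 4)
R_2 = 36 (n_2 = 5)
R_3 = 24 (n_3 = 3)
Step 3: H = 12/(N(N+1)) * sum(R_i^2/n_i) - 3(N+1)
     = 12/(12*13) * (18^2/4 + 36^2/5 + 24^2/3) - 3*13
     = 0.076923 * 532.2 - 39
     = 1.938462.
Step 4: Ties present; correction factor C = 1 - 18/(12^3 - 12) = 0.989510. Corrected H = 1.938462 / 0.989510 = 1.959011.
Step 5: Under H0, H ~ chi^2(2); p-value = 0.375497.
Step 6: alpha = 0.05. fail to reject H0.

H = 1.9590, df = 2, p = 0.375497, fail to reject H0.


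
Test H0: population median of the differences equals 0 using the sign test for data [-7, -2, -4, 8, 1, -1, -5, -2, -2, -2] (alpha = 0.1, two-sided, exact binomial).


Step 1: Discard zero differences. Original n = 10; n_eff = number of nonzero differences = 10.
Nonzero differences (with sign): -7, -2, -4, +8, +1, -1, -5, -2, -2, -2
Step 2: Count signs: positive = 2, negative = 8.
Step 3: Under H0: P(positive) = 0.5, so the number of positives S ~ Bin(10, 0.5).
Step 4: Two-sided exact p-value = sum of Bin(10,0.5) probabilities at or below the observed probability = 0.109375.
Step 5: alpha = 0.1. fail to reject H0.

n_eff = 10, pos = 2, neg = 8, p = 0.109375, fail to reject H0.


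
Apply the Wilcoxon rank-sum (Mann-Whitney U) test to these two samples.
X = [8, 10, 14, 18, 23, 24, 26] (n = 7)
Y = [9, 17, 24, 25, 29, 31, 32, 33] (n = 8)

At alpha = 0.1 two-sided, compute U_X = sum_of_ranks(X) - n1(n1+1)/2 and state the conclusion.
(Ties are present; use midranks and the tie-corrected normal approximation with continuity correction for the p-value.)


Step 1: Combine and sort all 15 observations; assign midranks.
sorted (value, group): (8,X), (9,Y), (10,X), (14,X), (17,Y), (18,X), (23,X), (24,X), (24,Y), (25,Y), (26,X), (29,Y), (31,Y), (32,Y), (33,Y)
ranks: 8->1, 9->2, 10->3, 14->4, 17->5, 18->6, 23->7, 24->8.5, 24->8.5, 25->10, 26->11, 29->12, 31->13, 32->14, 33->15
Step 2: Rank sum for X: R1 = 1 + 3 + 4 + 6 + 7 + 8.5 + 11 = 40.5.
Step 3: U_X = R1 - n1(n1+1)/2 = 40.5 - 7*8/2 = 40.5 - 28 = 12.5.
       U_Y = n1*n2 - U_X = 56 - 12.5 = 43.5.
Step 4: Ties are present, so use the tie-corrected normal approximation (with continuity correction) for the p-value.
Step 5: p-value = 0.082305; compare to alpha = 0.1. reject H0.

U_X = 12.5, p = 0.082305, reject H0 at alpha = 0.1.


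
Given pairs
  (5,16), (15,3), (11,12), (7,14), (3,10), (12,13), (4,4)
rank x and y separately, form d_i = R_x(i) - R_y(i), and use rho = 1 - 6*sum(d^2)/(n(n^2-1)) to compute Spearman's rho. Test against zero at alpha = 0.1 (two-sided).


Step 1: Rank x and y separately (midranks; no ties here).
rank(x): 5->3, 15->7, 11->5, 7->4, 3->1, 12->6, 4->2
rank(y): 16->7, 3->1, 12->4, 14->6, 10->3, 13->5, 4->2
Step 2: d_i = R_x(i) - R_y(i); compute d_i^2.
  (3-7)^2=16, (7-1)^2=36, (5-4)^2=1, (4-6)^2=4, (1-3)^2=4, (6-5)^2=1, (2-2)^2=0
sum(d^2) = 62.
Step 3: rho = 1 - 6*62 / (7*(7^2 - 1)) = 1 - 372/336 = -0.107143.
Step 4: Under H0, t = rho * sqrt((n-2)/(1-rho^2)) = -0.2410 ~ t(5).
Step 5: Two-sided p-value from the t-distribution with 5 df = 0.819151.
Step 6: alpha = 0.1. fail to reject H0.

rho = -0.1071, p = 0.819151, fail to reject H0 at alpha = 0.1.


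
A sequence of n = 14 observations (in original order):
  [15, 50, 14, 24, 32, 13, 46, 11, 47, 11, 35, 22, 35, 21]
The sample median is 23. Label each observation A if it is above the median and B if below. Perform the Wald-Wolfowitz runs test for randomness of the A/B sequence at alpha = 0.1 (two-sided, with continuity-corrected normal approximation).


Step 1: Compute median = 23; label A = above, B = below.
Labels in order: BABAABABABABAB  (n_A = 7, n_B = 7)
Step 2: Count runs R = 13.
Step 3: Under H0 (random ordering), E[R] = 2*n_A*n_B/(n_A+n_B) + 1 = 2*7*7/14 + 1 = 8.0000.
        Var[R] = 2*n_A*n_B*(2*n_A*n_B - n_A - n_B) / ((n_A+n_B)^2 * (n_A+n_B-1)) = 8232/2548 = 3.2308.
        SD[R] = 1.7974.
Step 4: Continuity-corrected z = (R - 0.5 - E[R]) / SD[R] = (13 - 0.5 - 8.0000) / 1.7974 = 2.5036.
Step 5: Two-sided p-value via normal approximation = 2*(1 - Phi(|z|)) = 0.012295.
Step 6: alpha = 0.1. reject H0.

R = 13, z = 2.5036, p = 0.012295, reject H0.


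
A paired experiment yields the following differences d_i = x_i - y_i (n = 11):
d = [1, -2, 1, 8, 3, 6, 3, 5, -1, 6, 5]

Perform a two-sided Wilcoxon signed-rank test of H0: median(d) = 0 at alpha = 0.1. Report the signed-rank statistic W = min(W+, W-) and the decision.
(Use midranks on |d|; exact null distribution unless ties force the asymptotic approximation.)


Step 1: Drop any zero differences (none here) and take |d_i|.
|d| = [1, 2, 1, 8, 3, 6, 3, 5, 1, 6, 5]
Step 2: Midrank |d_i| (ties get averaged ranks).
ranks: |1|->2, |2|->4, |1|->2, |8|->11, |3|->5.5, |6|->9.5, |3|->5.5, |5|->7.5, |1|->2, |6|->9.5, |5|->7.5
Step 3: Attach original signs; sum ranks with positive sign and with negative sign.
W+ = 2 + 2 + 11 + 5.5 + 9.5 + 5.5 + 7.5 + 9.5 + 7.5 = 60
W- = 4 + 2 = 6
(Check: W+ + W- = 66 should equal n(n+1)/2 = 66.)
Step 4: Test statistic W = min(W+, W-) = 6.
Step 5: Ties in |d|, so use the tie-corrected normal approximation.
        E[W] = n(n+1)/4 = 11*12/4 = 33.
        Tie groups: |d|=1 (t=3), |d|=3 (t=2), |d|=5 (t=2), |d|=6 (t=2); sum(t^3 - t) = 42.
        Var[W] = n(n+1)(2n+1)/24 - sum(t^3-t)/48 = 3036/24 - 42/48 = 125.625.
        z = (W - E[W]) / sqrt(Var[W]) = (6 - 33) / 11.2083 = -2.4089.
        Two-sided p = 2*Phi(z) = 0.015999.
Step 6: alpha = 0.1. reject H0.

W+ = 60, W- = 6, W = min = 6, p = 0.015999, reject H0.


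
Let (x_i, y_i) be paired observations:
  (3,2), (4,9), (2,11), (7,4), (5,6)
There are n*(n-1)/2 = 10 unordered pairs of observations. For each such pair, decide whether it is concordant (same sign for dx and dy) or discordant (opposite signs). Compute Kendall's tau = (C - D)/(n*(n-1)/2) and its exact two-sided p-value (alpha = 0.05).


Step 1: Enumerate the 10 unordered pairs (i,j) with i<j and classify each by sign(x_j-x_i) * sign(y_j-y_i).
  (1,2):dx=+1,dy=+7->C; (1,3):dx=-1,dy=+9->D; (1,4):dx=+4,dy=+2->C; (1,5):dx=+2,dy=+4->C
  (2,3):dx=-2,dy=+2->D; (2,4):dx=+3,dy=-5->D; (2,5):dx=+1,dy=-3->D; (3,4):dx=+5,dy=-7->D
  (3,5):dx=+3,dy=-5->D; (4,5):dx=-2,dy=+2->D
Step 2: C = 3, D = 7, total pairs = 10.
Step 3: tau = (C - D)/(n(n-1)/2) = (3 - 7)/10 = -0.400000.
Step 4: Exact two-sided p-value (enumerate n! = 120 permutations of y under H0): p = 0.483333.
Step 5: alpha = 0.05. fail to reject H0.

tau_b = -0.4000 (C=3, D=7), p = 0.483333, fail to reject H0.


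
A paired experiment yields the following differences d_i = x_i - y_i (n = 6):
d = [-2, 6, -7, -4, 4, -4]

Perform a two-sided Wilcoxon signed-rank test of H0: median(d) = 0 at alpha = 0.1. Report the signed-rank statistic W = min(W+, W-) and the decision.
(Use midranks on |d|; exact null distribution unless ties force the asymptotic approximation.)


Step 1: Drop any zero differences (none here) and take |d_i|.
|d| = [2, 6, 7, 4, 4, 4]
Step 2: Midrank |d_i| (ties get averaged ranks).
ranks: |2|->1, |6|->5, |7|->6, |4|->3, |4|->3, |4|->3
Step 3: Attach original signs; sum ranks with positive sign and with negative sign.
W+ = 5 + 3 = 8
W- = 1 + 6 + 3 + 3 = 13
(Check: W+ + W- = 21 should equal n(n+1)/2 = 21.)
Step 4: Test statistic W = min(W+, W-) = 8.
Step 5: Ties in |d|, so use the tie-corrected normal approximation.
        E[W] = n(n+1)/4 = 6*7/4 = 10.5.
        Tie groups: |d|=4 (t=3); sum(t^3 - t) = 24.
        Var[W] = n(n+1)(2n+1)/24 - sum(t^3-t)/48 = 546/24 - 24/48 = 22.25.
        z = (W - E[W]) / sqrt(Var[W]) = (8 - 10.5) / 4.7170 = -0.5300.
        Two-sided p = 2*Phi(z) = 0.596113.
Step 6: alpha = 0.1. fail to reject H0.

W+ = 8, W- = 13, W = min = 8, p = 0.596113, fail to reject H0.


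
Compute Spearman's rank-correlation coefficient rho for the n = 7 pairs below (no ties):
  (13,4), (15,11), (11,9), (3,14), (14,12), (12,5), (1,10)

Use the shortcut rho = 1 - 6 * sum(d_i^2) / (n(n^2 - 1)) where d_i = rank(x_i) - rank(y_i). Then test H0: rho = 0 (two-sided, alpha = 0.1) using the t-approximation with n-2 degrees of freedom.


Step 1: Rank x and y separately (midranks; no ties here).
rank(x): 13->5, 15->7, 11->3, 3->2, 14->6, 12->4, 1->1
rank(y): 4->1, 11->5, 9->3, 14->7, 12->6, 5->2, 10->4
Step 2: d_i = R_x(i) - R_y(i); compute d_i^2.
  (5-1)^2=16, (7-5)^2=4, (3-3)^2=0, (2-7)^2=25, (6-6)^2=0, (4-2)^2=4, (1-4)^2=9
sum(d^2) = 58.
Step 3: rho = 1 - 6*58 / (7*(7^2 - 1)) = 1 - 348/336 = -0.035714.
Step 4: Under H0, t = rho * sqrt((n-2)/(1-rho^2)) = -0.0799 ~ t(5).
Step 5: Two-sided p-value from the t-distribution with 5 df = 0.939408.
Step 6: alpha = 0.1. fail to reject H0.

rho = -0.0357, p = 0.939408, fail to reject H0 at alpha = 0.1.


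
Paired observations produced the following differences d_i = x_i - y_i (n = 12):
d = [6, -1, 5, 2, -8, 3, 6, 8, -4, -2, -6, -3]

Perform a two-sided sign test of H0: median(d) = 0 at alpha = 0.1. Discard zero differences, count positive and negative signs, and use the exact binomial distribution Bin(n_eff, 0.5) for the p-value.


Step 1: Discard zero differences. Original n = 12; n_eff = number of nonzero differences = 12.
Nonzero differences (with sign): +6, -1, +5, +2, -8, +3, +6, +8, -4, -2, -6, -3
Step 2: Count signs: positive = 6, negative = 6.
Step 3: Under H0: P(positive) = 0.5, so the number of positives S ~ Bin(12, 0.5).
Step 4: Two-sided exact p-value = sum of Bin(12,0.5) probabilities at or below the observed probability = 1.000000.
Step 5: alpha = 0.1. fail to reject H0.

n_eff = 12, pos = 6, neg = 6, p = 1.000000, fail to reject H0.


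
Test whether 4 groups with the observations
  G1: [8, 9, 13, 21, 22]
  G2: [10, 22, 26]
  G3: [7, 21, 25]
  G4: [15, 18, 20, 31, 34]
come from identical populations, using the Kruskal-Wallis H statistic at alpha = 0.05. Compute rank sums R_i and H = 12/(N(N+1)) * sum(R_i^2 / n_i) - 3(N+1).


Step 1: Combine all N = 16 observations and assign midranks.
sorted (value, group, rank): (7,G3,1), (8,G1,2), (9,G1,3), (10,G2,4), (13,G1,5), (15,G4,6), (18,G4,7), (20,G4,8), (21,G1,9.5), (21,G3,9.5), (22,G1,11.5), (22,G2,11.5), (25,G3,13), (26,G2,14), (31,G4,15), (34,G4,16)
Step 2: Sum ranks within each group.
R_1 = 31 (n_1 = 5)
R_2 = 29.5 (n_2 = 3)
R_3 = 23.5 (n_3 = 3)
R_4 = 52 (n_4 = 5)
Step 3: H = 12/(N(N+1)) * sum(R_i^2/n_i) - 3(N+1)
     = 12/(16*17) * (31^2/5 + 29.5^2/3 + 23.5^2/3 + 52^2/5) - 3*17
     = 0.044118 * 1207.17 - 51
     = 2.257353.
Step 4: Ties present; correction factor C = 1 - 12/(16^3 - 16) = 0.997059. Corrected H = 2.257353 / 0.997059 = 2.264012.
Step 5: Under H0, H ~ chi^2(3); p-value = 0.519450.
Step 6: alpha = 0.05. fail to reject H0.

H = 2.2640, df = 3, p = 0.519450, fail to reject H0.


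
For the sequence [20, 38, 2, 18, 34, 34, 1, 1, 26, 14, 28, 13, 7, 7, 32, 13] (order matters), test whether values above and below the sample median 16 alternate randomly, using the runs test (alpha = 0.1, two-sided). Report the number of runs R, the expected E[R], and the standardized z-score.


Step 1: Compute median = 16; label A = above, B = below.
Labels in order: AABAAABBABABBBAB  (n_A = 8, n_B = 8)
Step 2: Count runs R = 10.
Step 3: Under H0 (random ordering), E[R] = 2*n_A*n_B/(n_A+n_B) + 1 = 2*8*8/16 + 1 = 9.0000.
        Var[R] = 2*n_A*n_B*(2*n_A*n_B - n_A - n_B) / ((n_A+n_B)^2 * (n_A+n_B-1)) = 14336/3840 = 3.7333.
        SD[R] = 1.9322.
Step 4: Continuity-corrected z = (R - 0.5 - E[R]) / SD[R] = (10 - 0.5 - 9.0000) / 1.9322 = 0.2588.
Step 5: Two-sided p-value via normal approximation = 2*(1 - Phi(|z|)) = 0.795809.
Step 6: alpha = 0.1. fail to reject H0.

R = 10, z = 0.2588, p = 0.795809, fail to reject H0.


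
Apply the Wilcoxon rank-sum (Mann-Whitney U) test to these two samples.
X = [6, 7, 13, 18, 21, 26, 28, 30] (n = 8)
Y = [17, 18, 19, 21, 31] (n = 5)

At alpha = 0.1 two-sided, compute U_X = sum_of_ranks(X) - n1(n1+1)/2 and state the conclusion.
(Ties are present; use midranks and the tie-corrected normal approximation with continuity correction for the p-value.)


Step 1: Combine and sort all 13 observations; assign midranks.
sorted (value, group): (6,X), (7,X), (13,X), (17,Y), (18,X), (18,Y), (19,Y), (21,X), (21,Y), (26,X), (28,X), (30,X), (31,Y)
ranks: 6->1, 7->2, 13->3, 17->4, 18->5.5, 18->5.5, 19->7, 21->8.5, 21->8.5, 26->10, 28->11, 30->12, 31->13
Step 2: Rank sum for X: R1 = 1 + 2 + 3 + 5.5 + 8.5 + 10 + 11 + 12 = 53.
Step 3: U_X = R1 - n1(n1+1)/2 = 53 - 8*9/2 = 53 - 36 = 17.
       U_Y = n1*n2 - U_X = 40 - 17 = 23.
Step 4: Ties are present, so use the tie-corrected normal approximation (with continuity correction) for the p-value.
Step 5: p-value = 0.713640; compare to alpha = 0.1. fail to reject H0.

U_X = 17, p = 0.713640, fail to reject H0 at alpha = 0.1.


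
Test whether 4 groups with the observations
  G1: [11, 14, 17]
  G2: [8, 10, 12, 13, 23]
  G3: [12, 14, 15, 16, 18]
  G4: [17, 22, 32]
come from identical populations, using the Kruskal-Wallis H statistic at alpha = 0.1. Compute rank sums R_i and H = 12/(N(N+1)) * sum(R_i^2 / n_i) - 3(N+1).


Step 1: Combine all N = 16 observations and assign midranks.
sorted (value, group, rank): (8,G2,1), (10,G2,2), (11,G1,3), (12,G2,4.5), (12,G3,4.5), (13,G2,6), (14,G1,7.5), (14,G3,7.5), (15,G3,9), (16,G3,10), (17,G1,11.5), (17,G4,11.5), (18,G3,13), (22,G4,14), (23,G2,15), (32,G4,16)
Step 2: Sum ranks within each group.
R_1 = 22 (n_1 = 3)
R_2 = 28.5 (n_2 = 5)
R_3 = 44 (n_3 = 5)
R_4 = 41.5 (n_4 = 3)
Step 3: H = 12/(N(N+1)) * sum(R_i^2/n_i) - 3(N+1)
     = 12/(16*17) * (22^2/3 + 28.5^2/5 + 44^2/5 + 41.5^2/3) - 3*17
     = 0.044118 * 1285.07 - 51
     = 5.694118.
Step 4: Ties present; correction factor C = 1 - 18/(16^3 - 16) = 0.995588. Corrected H = 5.694118 / 0.995588 = 5.719350.
Step 5: Under H0, H ~ chi^2(3); p-value = 0.126092.
Step 6: alpha = 0.1. fail to reject H0.

H = 5.7194, df = 3, p = 0.126092, fail to reject H0.


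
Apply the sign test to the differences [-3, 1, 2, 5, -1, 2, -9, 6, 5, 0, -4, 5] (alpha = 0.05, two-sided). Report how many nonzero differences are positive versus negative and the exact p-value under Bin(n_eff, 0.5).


Step 1: Discard zero differences. Original n = 12; n_eff = number of nonzero differences = 11.
Nonzero differences (with sign): -3, +1, +2, +5, -1, +2, -9, +6, +5, -4, +5
Step 2: Count signs: positive = 7, negative = 4.
Step 3: Under H0: P(positive) = 0.5, so the number of positives S ~ Bin(11, 0.5).
Step 4: Two-sided exact p-value = sum of Bin(11,0.5) probabilities at or below the observed probability = 0.548828.
Step 5: alpha = 0.05. fail to reject H0.

n_eff = 11, pos = 7, neg = 4, p = 0.548828, fail to reject H0.


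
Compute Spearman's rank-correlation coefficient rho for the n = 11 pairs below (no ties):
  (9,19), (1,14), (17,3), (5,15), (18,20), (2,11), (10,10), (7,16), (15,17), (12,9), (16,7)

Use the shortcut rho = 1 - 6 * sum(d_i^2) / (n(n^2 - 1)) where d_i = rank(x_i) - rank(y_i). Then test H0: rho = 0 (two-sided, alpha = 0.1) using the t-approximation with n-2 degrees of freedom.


Step 1: Rank x and y separately (midranks; no ties here).
rank(x): 9->5, 1->1, 17->10, 5->3, 18->11, 2->2, 10->6, 7->4, 15->8, 12->7, 16->9
rank(y): 19->10, 14->6, 3->1, 15->7, 20->11, 11->5, 10->4, 16->8, 17->9, 9->3, 7->2
Step 2: d_i = R_x(i) - R_y(i); compute d_i^2.
  (5-10)^2=25, (1-6)^2=25, (10-1)^2=81, (3-7)^2=16, (11-11)^2=0, (2-5)^2=9, (6-4)^2=4, (4-8)^2=16, (8-9)^2=1, (7-3)^2=16, (9-2)^2=49
sum(d^2) = 242.
Step 3: rho = 1 - 6*242 / (11*(11^2 - 1)) = 1 - 1452/1320 = -0.100000.
Step 4: Under H0, t = rho * sqrt((n-2)/(1-rho^2)) = -0.3015 ~ t(9).
Step 5: Two-sided p-value from the t-distribution with 9 df = 0.769875.
Step 6: alpha = 0.1. fail to reject H0.

rho = -0.1000, p = 0.769875, fail to reject H0 at alpha = 0.1.


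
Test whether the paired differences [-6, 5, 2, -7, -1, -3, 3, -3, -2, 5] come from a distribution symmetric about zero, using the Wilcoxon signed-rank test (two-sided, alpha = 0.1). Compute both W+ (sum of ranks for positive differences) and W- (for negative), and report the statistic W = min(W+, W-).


Step 1: Drop any zero differences (none here) and take |d_i|.
|d| = [6, 5, 2, 7, 1, 3, 3, 3, 2, 5]
Step 2: Midrank |d_i| (ties get averaged ranks).
ranks: |6|->9, |5|->7.5, |2|->2.5, |7|->10, |1|->1, |3|->5, |3|->5, |3|->5, |2|->2.5, |5|->7.5
Step 3: Attach original signs; sum ranks with positive sign and with negative sign.
W+ = 7.5 + 2.5 + 5 + 7.5 = 22.5
W- = 9 + 10 + 1 + 5 + 5 + 2.5 = 32.5
(Check: W+ + W- = 55 should equal n(n+1)/2 = 55.)
Step 4: Test statistic W = min(W+, W-) = 22.5.
Step 5: Ties in |d|, so use the tie-corrected normal approximation.
        E[W] = n(n+1)/4 = 10*11/4 = 27.5.
        Tie groups: |d|=2 (t=2), |d|=3 (t=3), |d|=5 (t=2); sum(t^3 - t) = 36.
        Var[W] = n(n+1)(2n+1)/24 - sum(t^3-t)/48 = 2310/24 - 36/48 = 95.5.
        z = (W - E[W]) / sqrt(Var[W]) = (22.5 - 27.5) / 9.7724 = -0.5116.
        Two-sided p = 2*Phi(z) = 0.608900.
Step 6: alpha = 0.1. fail to reject H0.

W+ = 22.5, W- = 32.5, W = min = 22.5, p = 0.608900, fail to reject H0.


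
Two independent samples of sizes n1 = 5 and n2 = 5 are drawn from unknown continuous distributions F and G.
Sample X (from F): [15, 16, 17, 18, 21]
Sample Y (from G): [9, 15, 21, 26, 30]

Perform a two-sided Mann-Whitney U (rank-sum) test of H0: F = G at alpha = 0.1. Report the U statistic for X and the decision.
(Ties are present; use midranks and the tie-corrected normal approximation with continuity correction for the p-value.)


Step 1: Combine and sort all 10 observations; assign midranks.
sorted (value, group): (9,Y), (15,X), (15,Y), (16,X), (17,X), (18,X), (21,X), (21,Y), (26,Y), (30,Y)
ranks: 9->1, 15->2.5, 15->2.5, 16->4, 17->5, 18->6, 21->7.5, 21->7.5, 26->9, 30->10
Step 2: Rank sum for X: R1 = 2.5 + 4 + 5 + 6 + 7.5 = 25.
Step 3: U_X = R1 - n1(n1+1)/2 = 25 - 5*6/2 = 25 - 15 = 10.
       U_Y = n1*n2 - U_X = 25 - 10 = 15.
Step 4: Ties are present, so use the tie-corrected normal approximation (with continuity correction) for the p-value.
Step 5: p-value = 0.674236; compare to alpha = 0.1. fail to reject H0.

U_X = 10, p = 0.674236, fail to reject H0 at alpha = 0.1.


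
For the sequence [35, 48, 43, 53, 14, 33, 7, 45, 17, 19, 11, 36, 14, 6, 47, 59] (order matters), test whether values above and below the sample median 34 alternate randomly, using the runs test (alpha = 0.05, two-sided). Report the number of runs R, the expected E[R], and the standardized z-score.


Step 1: Compute median = 34; label A = above, B = below.
Labels in order: AAAABBBABBBABBAA  (n_A = 8, n_B = 8)
Step 2: Count runs R = 7.
Step 3: Under H0 (random ordering), E[R] = 2*n_A*n_B/(n_A+n_B) + 1 = 2*8*8/16 + 1 = 9.0000.
        Var[R] = 2*n_A*n_B*(2*n_A*n_B - n_A - n_B) / ((n_A+n_B)^2 * (n_A+n_B-1)) = 14336/3840 = 3.7333.
        SD[R] = 1.9322.
Step 4: Continuity-corrected z = (R + 0.5 - E[R]) / SD[R] = (7 + 0.5 - 9.0000) / 1.9322 = -0.7763.
Step 5: Two-sided p-value via normal approximation = 2*(1 - Phi(|z|)) = 0.437558.
Step 6: alpha = 0.05. fail to reject H0.

R = 7, z = -0.7763, p = 0.437558, fail to reject H0.


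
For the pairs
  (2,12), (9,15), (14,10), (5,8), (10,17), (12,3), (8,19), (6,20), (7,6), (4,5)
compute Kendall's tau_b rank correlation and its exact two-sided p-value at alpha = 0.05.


Step 1: Enumerate the 45 unordered pairs (i,j) with i<j and classify each by sign(x_j-x_i) * sign(y_j-y_i).
  (1,2):dx=+7,dy=+3->C; (1,3):dx=+12,dy=-2->D; (1,4):dx=+3,dy=-4->D; (1,5):dx=+8,dy=+5->C
  (1,6):dx=+10,dy=-9->D; (1,7):dx=+6,dy=+7->C; (1,8):dx=+4,dy=+8->C; (1,9):dx=+5,dy=-6->D
  (1,10):dx=+2,dy=-7->D; (2,3):dx=+5,dy=-5->D; (2,4):dx=-4,dy=-7->C; (2,5):dx=+1,dy=+2->C
  (2,6):dx=+3,dy=-12->D; (2,7):dx=-1,dy=+4->D; (2,8):dx=-3,dy=+5->D; (2,9):dx=-2,dy=-9->C
  (2,10):dx=-5,dy=-10->C; (3,4):dx=-9,dy=-2->C; (3,5):dx=-4,dy=+7->D; (3,6):dx=-2,dy=-7->C
  (3,7):dx=-6,dy=+9->D; (3,8):dx=-8,dy=+10->D; (3,9):dx=-7,dy=-4->C; (3,10):dx=-10,dy=-5->C
  (4,5):dx=+5,dy=+9->C; (4,6):dx=+7,dy=-5->D; (4,7):dx=+3,dy=+11->C; (4,8):dx=+1,dy=+12->C
  (4,9):dx=+2,dy=-2->D; (4,10):dx=-1,dy=-3->C; (5,6):dx=+2,dy=-14->D; (5,7):dx=-2,dy=+2->D
  (5,8):dx=-4,dy=+3->D; (5,9):dx=-3,dy=-11->C; (5,10):dx=-6,dy=-12->C; (6,7):dx=-4,dy=+16->D
  (6,8):dx=-6,dy=+17->D; (6,9):dx=-5,dy=+3->D; (6,10):dx=-8,dy=+2->D; (7,8):dx=-2,dy=+1->D
  (7,9):dx=-1,dy=-13->C; (7,10):dx=-4,dy=-14->C; (8,9):dx=+1,dy=-14->D; (8,10):dx=-2,dy=-15->C
  (9,10):dx=-3,dy=-1->C
Step 2: C = 22, D = 23, total pairs = 45.
Step 3: tau = (C - D)/(n(n-1)/2) = (22 - 23)/45 = -0.022222.
Step 4: Exact two-sided p-value (enumerate n! = 3628800 permutations of y under H0): p = 1.000000.
Step 5: alpha = 0.05. fail to reject H0.

tau_b = -0.0222 (C=22, D=23), p = 1.000000, fail to reject H0.


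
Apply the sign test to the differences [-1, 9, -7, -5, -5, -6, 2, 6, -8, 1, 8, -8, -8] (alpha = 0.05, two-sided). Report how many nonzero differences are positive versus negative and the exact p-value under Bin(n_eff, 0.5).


Step 1: Discard zero differences. Original n = 13; n_eff = number of nonzero differences = 13.
Nonzero differences (with sign): -1, +9, -7, -5, -5, -6, +2, +6, -8, +1, +8, -8, -8
Step 2: Count signs: positive = 5, negative = 8.
Step 3: Under H0: P(positive) = 0.5, so the number of positives S ~ Bin(13, 0.5).
Step 4: Two-sided exact p-value = sum of Bin(13,0.5) probabilities at or below the observed probability = 0.581055.
Step 5: alpha = 0.05. fail to reject H0.

n_eff = 13, pos = 5, neg = 8, p = 0.581055, fail to reject H0.


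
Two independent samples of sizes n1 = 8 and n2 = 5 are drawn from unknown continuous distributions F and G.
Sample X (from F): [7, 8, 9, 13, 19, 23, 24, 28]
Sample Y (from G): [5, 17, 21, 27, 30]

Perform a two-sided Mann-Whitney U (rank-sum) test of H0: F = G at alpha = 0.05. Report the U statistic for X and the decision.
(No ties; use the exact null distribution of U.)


Step 1: Combine and sort all 13 observations; assign midranks.
sorted (value, group): (5,Y), (7,X), (8,X), (9,X), (13,X), (17,Y), (19,X), (21,Y), (23,X), (24,X), (27,Y), (28,X), (30,Y)
ranks: 5->1, 7->2, 8->3, 9->4, 13->5, 17->6, 19->7, 21->8, 23->9, 24->10, 27->11, 28->12, 30->13
Step 2: Rank sum for X: R1 = 2 + 3 + 4 + 5 + 7 + 9 + 10 + 12 = 52.
Step 3: U_X = R1 - n1(n1+1)/2 = 52 - 8*9/2 = 52 - 36 = 16.
       U_Y = n1*n2 - U_X = 40 - 16 = 24.
Step 4: No ties, so the exact null distribution of U (based on enumerating the C(13,8) = 1287 equally likely rank assignments) gives the two-sided p-value.
Step 5: p-value = 0.621601; compare to alpha = 0.05. fail to reject H0.

U_X = 16, p = 0.621601, fail to reject H0 at alpha = 0.05.


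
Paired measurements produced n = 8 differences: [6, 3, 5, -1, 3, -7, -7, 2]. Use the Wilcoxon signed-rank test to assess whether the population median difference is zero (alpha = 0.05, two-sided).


Step 1: Drop any zero differences (none here) and take |d_i|.
|d| = [6, 3, 5, 1, 3, 7, 7, 2]
Step 2: Midrank |d_i| (ties get averaged ranks).
ranks: |6|->6, |3|->3.5, |5|->5, |1|->1, |3|->3.5, |7|->7.5, |7|->7.5, |2|->2
Step 3: Attach original signs; sum ranks with positive sign and with negative sign.
W+ = 6 + 3.5 + 5 + 3.5 + 2 = 20
W- = 1 + 7.5 + 7.5 = 16
(Check: W+ + W- = 36 should equal n(n+1)/2 = 36.)
Step 4: Test statistic W = min(W+, W-) = 16.
Step 5: Ties in |d|, so use the tie-corrected normal approximation.
        E[W] = n(n+1)/4 = 8*9/4 = 18.
        Tie groups: |d|=3 (t=2), |d|=7 (t=2); sum(t^3 - t) = 12.
        Var[W] = n(n+1)(2n+1)/24 - sum(t^3-t)/48 = 1224/24 - 12/48 = 50.75.
        z = (W - E[W]) / sqrt(Var[W]) = (16 - 18) / 7.1239 = -0.2807.
        Two-sided p = 2*Phi(z) = 0.778906.
Step 6: alpha = 0.05. fail to reject H0.

W+ = 20, W- = 16, W = min = 16, p = 0.778906, fail to reject H0.


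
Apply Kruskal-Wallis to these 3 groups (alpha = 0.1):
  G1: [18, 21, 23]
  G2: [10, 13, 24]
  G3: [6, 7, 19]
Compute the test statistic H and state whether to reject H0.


Step 1: Combine all N = 9 observations and assign midranks.
sorted (value, group, rank): (6,G3,1), (7,G3,2), (10,G2,3), (13,G2,4), (18,G1,5), (19,G3,6), (21,G1,7), (23,G1,8), (24,G2,9)
Step 2: Sum ranks within each group.
R_1 = 20 (n_1 = 3)
R_2 = 16 (n_2 = 3)
R_3 = 9 (n_3 = 3)
Step 3: H = 12/(N(N+1)) * sum(R_i^2/n_i) - 3(N+1)
     = 12/(9*10) * (20^2/3 + 16^2/3 + 9^2/3) - 3*10
     = 0.133333 * 245.667 - 30
     = 2.755556.
Step 4: No ties, so H is used without correction.
Step 5: Under H0, H ~ chi^2(2); p-value = 0.252138.
Step 6: alpha = 0.1. fail to reject H0.

H = 2.7556, df = 2, p = 0.252138, fail to reject H0.


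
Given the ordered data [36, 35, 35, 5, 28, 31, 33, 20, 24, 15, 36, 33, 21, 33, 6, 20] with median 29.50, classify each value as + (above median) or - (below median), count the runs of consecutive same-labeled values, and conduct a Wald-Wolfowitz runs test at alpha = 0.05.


Step 1: Compute median = 29.50; label A = above, B = below.
Labels in order: AAABBAABBBAABABB  (n_A = 8, n_B = 8)
Step 2: Count runs R = 8.
Step 3: Under H0 (random ordering), E[R] = 2*n_A*n_B/(n_A+n_B) + 1 = 2*8*8/16 + 1 = 9.0000.
        Var[R] = 2*n_A*n_B*(2*n_A*n_B - n_A - n_B) / ((n_A+n_B)^2 * (n_A+n_B-1)) = 14336/3840 = 3.7333.
        SD[R] = 1.9322.
Step 4: Continuity-corrected z = (R + 0.5 - E[R]) / SD[R] = (8 + 0.5 - 9.0000) / 1.9322 = -0.2588.
Step 5: Two-sided p-value via normal approximation = 2*(1 - Phi(|z|)) = 0.795809.
Step 6: alpha = 0.05. fail to reject H0.

R = 8, z = -0.2588, p = 0.795809, fail to reject H0.


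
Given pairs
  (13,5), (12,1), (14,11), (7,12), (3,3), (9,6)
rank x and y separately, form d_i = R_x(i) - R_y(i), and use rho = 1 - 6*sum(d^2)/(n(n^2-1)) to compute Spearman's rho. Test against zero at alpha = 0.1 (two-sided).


Step 1: Rank x and y separately (midranks; no ties here).
rank(x): 13->5, 12->4, 14->6, 7->2, 3->1, 9->3
rank(y): 5->3, 1->1, 11->5, 12->6, 3->2, 6->4
Step 2: d_i = R_x(i) - R_y(i); compute d_i^2.
  (5-3)^2=4, (4-1)^2=9, (6-5)^2=1, (2-6)^2=16, (1-2)^2=1, (3-4)^2=1
sum(d^2) = 32.
Step 3: rho = 1 - 6*32 / (6*(6^2 - 1)) = 1 - 192/210 = 0.085714.
Step 4: Under H0, t = rho * sqrt((n-2)/(1-rho^2)) = 0.1721 ~ t(4).
Step 5: Two-sided p-value from the t-distribution with 4 df = 0.871743.
Step 6: alpha = 0.1. fail to reject H0.

rho = 0.0857, p = 0.871743, fail to reject H0 at alpha = 0.1.


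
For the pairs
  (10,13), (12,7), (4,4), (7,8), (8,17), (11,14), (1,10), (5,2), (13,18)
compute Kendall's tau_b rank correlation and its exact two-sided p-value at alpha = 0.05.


Step 1: Enumerate the 36 unordered pairs (i,j) with i<j and classify each by sign(x_j-x_i) * sign(y_j-y_i).
  (1,2):dx=+2,dy=-6->D; (1,3):dx=-6,dy=-9->C; (1,4):dx=-3,dy=-5->C; (1,5):dx=-2,dy=+4->D
  (1,6):dx=+1,dy=+1->C; (1,7):dx=-9,dy=-3->C; (1,8):dx=-5,dy=-11->C; (1,9):dx=+3,dy=+5->C
  (2,3):dx=-8,dy=-3->C; (2,4):dx=-5,dy=+1->D; (2,5):dx=-4,dy=+10->D; (2,6):dx=-1,dy=+7->D
  (2,7):dx=-11,dy=+3->D; (2,8):dx=-7,dy=-5->C; (2,9):dx=+1,dy=+11->C; (3,4):dx=+3,dy=+4->C
  (3,5):dx=+4,dy=+13->C; (3,6):dx=+7,dy=+10->C; (3,7):dx=-3,dy=+6->D; (3,8):dx=+1,dy=-2->D
  (3,9):dx=+9,dy=+14->C; (4,5):dx=+1,dy=+9->C; (4,6):dx=+4,dy=+6->C; (4,7):dx=-6,dy=+2->D
  (4,8):dx=-2,dy=-6->C; (4,9):dx=+6,dy=+10->C; (5,6):dx=+3,dy=-3->D; (5,7):dx=-7,dy=-7->C
  (5,8):dx=-3,dy=-15->C; (5,9):dx=+5,dy=+1->C; (6,7):dx=-10,dy=-4->C; (6,8):dx=-6,dy=-12->C
  (6,9):dx=+2,dy=+4->C; (7,8):dx=+4,dy=-8->D; (7,9):dx=+12,dy=+8->C; (8,9):dx=+8,dy=+16->C
Step 2: C = 25, D = 11, total pairs = 36.
Step 3: tau = (C - D)/(n(n-1)/2) = (25 - 11)/36 = 0.388889.
Step 4: Exact two-sided p-value (enumerate n! = 362880 permutations of y under H0): p = 0.180181.
Step 5: alpha = 0.05. fail to reject H0.

tau_b = 0.3889 (C=25, D=11), p = 0.180181, fail to reject H0.


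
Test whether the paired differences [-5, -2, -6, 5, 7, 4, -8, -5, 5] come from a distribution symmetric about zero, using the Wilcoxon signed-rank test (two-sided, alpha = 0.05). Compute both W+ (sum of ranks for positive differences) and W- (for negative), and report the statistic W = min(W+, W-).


Step 1: Drop any zero differences (none here) and take |d_i|.
|d| = [5, 2, 6, 5, 7, 4, 8, 5, 5]
Step 2: Midrank |d_i| (ties get averaged ranks).
ranks: |5|->4.5, |2|->1, |6|->7, |5|->4.5, |7|->8, |4|->2, |8|->9, |5|->4.5, |5|->4.5
Step 3: Attach original signs; sum ranks with positive sign and with negative sign.
W+ = 4.5 + 8 + 2 + 4.5 = 19
W- = 4.5 + 1 + 7 + 9 + 4.5 = 26
(Check: W+ + W- = 45 should equal n(n+1)/2 = 45.)
Step 4: Test statistic W = min(W+, W-) = 19.
Step 5: Ties in |d|, so use the tie-corrected normal approximation.
        E[W] = n(n+1)/4 = 9*10/4 = 22.5.
        Tie groups: |d|=5 (t=4); sum(t^3 - t) = 60.
        Var[W] = n(n+1)(2n+1)/24 - sum(t^3-t)/48 = 1710/24 - 60/48 = 70.
        z = (W - E[W]) / sqrt(Var[W]) = (19 - 22.5) / 8.3666 = -0.4183.
        Two-sided p = 2*Phi(z) = 0.675706.
Step 6: alpha = 0.05. fail to reject H0.

W+ = 19, W- = 26, W = min = 19, p = 0.675706, fail to reject H0.


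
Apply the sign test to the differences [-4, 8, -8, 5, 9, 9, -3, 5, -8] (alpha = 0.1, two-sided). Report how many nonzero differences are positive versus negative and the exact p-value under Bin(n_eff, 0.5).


Step 1: Discard zero differences. Original n = 9; n_eff = number of nonzero differences = 9.
Nonzero differences (with sign): -4, +8, -8, +5, +9, +9, -3, +5, -8
Step 2: Count signs: positive = 5, negative = 4.
Step 3: Under H0: P(positive) = 0.5, so the number of positives S ~ Bin(9, 0.5).
Step 4: Two-sided exact p-value = sum of Bin(9,0.5) probabilities at or below the observed probability = 1.000000.
Step 5: alpha = 0.1. fail to reject H0.

n_eff = 9, pos = 5, neg = 4, p = 1.000000, fail to reject H0.


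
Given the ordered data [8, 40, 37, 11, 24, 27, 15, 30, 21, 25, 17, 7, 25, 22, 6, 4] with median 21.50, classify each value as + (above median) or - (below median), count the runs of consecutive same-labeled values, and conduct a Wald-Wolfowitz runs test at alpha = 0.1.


Step 1: Compute median = 21.50; label A = above, B = below.
Labels in order: BAABAABABABBAABB  (n_A = 8, n_B = 8)
Step 2: Count runs R = 11.
Step 3: Under H0 (random ordering), E[R] = 2*n_A*n_B/(n_A+n_B) + 1 = 2*8*8/16 + 1 = 9.0000.
        Var[R] = 2*n_A*n_B*(2*n_A*n_B - n_A - n_B) / ((n_A+n_B)^2 * (n_A+n_B-1)) = 14336/3840 = 3.7333.
        SD[R] = 1.9322.
Step 4: Continuity-corrected z = (R - 0.5 - E[R]) / SD[R] = (11 - 0.5 - 9.0000) / 1.9322 = 0.7763.
Step 5: Two-sided p-value via normal approximation = 2*(1 - Phi(|z|)) = 0.437558.
Step 6: alpha = 0.1. fail to reject H0.

R = 11, z = 0.7763, p = 0.437558, fail to reject H0.


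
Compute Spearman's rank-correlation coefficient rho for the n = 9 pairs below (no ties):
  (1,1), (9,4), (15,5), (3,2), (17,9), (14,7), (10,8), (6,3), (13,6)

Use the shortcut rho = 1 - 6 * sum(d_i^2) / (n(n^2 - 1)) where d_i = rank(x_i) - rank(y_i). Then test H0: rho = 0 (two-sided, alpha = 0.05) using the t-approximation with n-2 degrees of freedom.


Step 1: Rank x and y separately (midranks; no ties here).
rank(x): 1->1, 9->4, 15->8, 3->2, 17->9, 14->7, 10->5, 6->3, 13->6
rank(y): 1->1, 4->4, 5->5, 2->2, 9->9, 7->7, 8->8, 3->3, 6->6
Step 2: d_i = R_x(i) - R_y(i); compute d_i^2.
  (1-1)^2=0, (4-4)^2=0, (8-5)^2=9, (2-2)^2=0, (9-9)^2=0, (7-7)^2=0, (5-8)^2=9, (3-3)^2=0, (6-6)^2=0
sum(d^2) = 18.
Step 3: rho = 1 - 6*18 / (9*(9^2 - 1)) = 1 - 108/720 = 0.850000.
Step 4: Under H0, t = rho * sqrt((n-2)/(1-rho^2)) = 4.2691 ~ t(7).
Step 5: Two-sided p-value from the t-distribution with 7 df = 0.003705.
Step 6: alpha = 0.05. reject H0.

rho = 0.8500, p = 0.003705, reject H0 at alpha = 0.05.


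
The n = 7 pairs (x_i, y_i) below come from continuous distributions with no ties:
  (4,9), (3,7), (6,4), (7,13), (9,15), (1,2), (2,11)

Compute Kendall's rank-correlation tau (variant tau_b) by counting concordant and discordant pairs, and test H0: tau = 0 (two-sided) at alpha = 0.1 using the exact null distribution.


Step 1: Enumerate the 21 unordered pairs (i,j) with i<j and classify each by sign(x_j-x_i) * sign(y_j-y_i).
  (1,2):dx=-1,dy=-2->C; (1,3):dx=+2,dy=-5->D; (1,4):dx=+3,dy=+4->C; (1,5):dx=+5,dy=+6->C
  (1,6):dx=-3,dy=-7->C; (1,7):dx=-2,dy=+2->D; (2,3):dx=+3,dy=-3->D; (2,4):dx=+4,dy=+6->C
  (2,5):dx=+6,dy=+8->C; (2,6):dx=-2,dy=-5->C; (2,7):dx=-1,dy=+4->D; (3,4):dx=+1,dy=+9->C
  (3,5):dx=+3,dy=+11->C; (3,6):dx=-5,dy=-2->C; (3,7):dx=-4,dy=+7->D; (4,5):dx=+2,dy=+2->C
  (4,6):dx=-6,dy=-11->C; (4,7):dx=-5,dy=-2->C; (5,6):dx=-8,dy=-13->C; (5,7):dx=-7,dy=-4->C
  (6,7):dx=+1,dy=+9->C
Step 2: C = 16, D = 5, total pairs = 21.
Step 3: tau = (C - D)/(n(n-1)/2) = (16 - 5)/21 = 0.523810.
Step 4: Exact two-sided p-value (enumerate n! = 5040 permutations of y under H0): p = 0.136111.
Step 5: alpha = 0.1. fail to reject H0.

tau_b = 0.5238 (C=16, D=5), p = 0.136111, fail to reject H0.


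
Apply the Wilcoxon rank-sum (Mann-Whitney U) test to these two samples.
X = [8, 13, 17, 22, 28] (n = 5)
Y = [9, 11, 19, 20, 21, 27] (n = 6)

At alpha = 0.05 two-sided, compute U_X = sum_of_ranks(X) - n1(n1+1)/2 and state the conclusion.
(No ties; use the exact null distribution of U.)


Step 1: Combine and sort all 11 observations; assign midranks.
sorted (value, group): (8,X), (9,Y), (11,Y), (13,X), (17,X), (19,Y), (20,Y), (21,Y), (22,X), (27,Y), (28,X)
ranks: 8->1, 9->2, 11->3, 13->4, 17->5, 19->6, 20->7, 21->8, 22->9, 27->10, 28->11
Step 2: Rank sum for X: R1 = 1 + 4 + 5 + 9 + 11 = 30.
Step 3: U_X = R1 - n1(n1+1)/2 = 30 - 5*6/2 = 30 - 15 = 15.
       U_Y = n1*n2 - U_X = 30 - 15 = 15.
Step 4: No ties, so the exact null distribution of U (based on enumerating the C(11,5) = 462 equally likely rank assignments) gives the two-sided p-value.
Step 5: p-value = 1.000000; compare to alpha = 0.05. fail to reject H0.

U_X = 15, p = 1.000000, fail to reject H0 at alpha = 0.05.
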